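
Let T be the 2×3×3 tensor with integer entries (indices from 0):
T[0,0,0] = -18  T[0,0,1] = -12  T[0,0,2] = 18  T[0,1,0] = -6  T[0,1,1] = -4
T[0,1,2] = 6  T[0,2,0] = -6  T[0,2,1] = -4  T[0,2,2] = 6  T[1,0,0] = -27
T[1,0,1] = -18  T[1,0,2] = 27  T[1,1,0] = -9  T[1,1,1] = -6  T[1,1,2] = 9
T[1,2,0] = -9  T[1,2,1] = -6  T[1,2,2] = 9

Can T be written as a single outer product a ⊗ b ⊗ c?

Yes

If T = a ⊗ b ⊗ c then every fibre of T is a multiple of the corresponding factor, so read the factors off the fibres through the nonzero entry T[0,0,0] = -18.
The mode-1 fibre T[:,0,0] = [-18, -27] gives a = [2, 3] (primitive direction); the mode-2 fibre T[0,:,0] = [-18, -6, -6] gives b = [3, 1, 1]; then c[k] = T[0,0,k] / (a[0]·b[0]) = [-18, -12, 18] / 6 = [-3, -2, 3].
Expanding [2, 3] ⊗ [3, 1, 1] ⊗ [-3, -2, 3] reproduces all 18 entries of T, so T = [2, 3] ⊗ [3, 1, 1] ⊗ [-3, -2, 3] and rank(T) ≤ 1.
Equivalently every frontal slice T[:,:,k] is c[k] times the rank-1 matrix [2, 3] ⊗ [3, 1, 1]. So T has rank 1 (it is nonzero).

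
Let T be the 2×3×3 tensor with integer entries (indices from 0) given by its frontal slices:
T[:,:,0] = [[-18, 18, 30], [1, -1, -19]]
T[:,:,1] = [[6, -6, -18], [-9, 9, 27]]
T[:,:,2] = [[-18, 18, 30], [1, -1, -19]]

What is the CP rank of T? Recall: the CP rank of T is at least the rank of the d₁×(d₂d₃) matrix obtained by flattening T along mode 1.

Lower bound: the mode-1 unfolding of T (rows indexed by i, columns by (j,k) = (0,0), (0,1), (0,2), (1,0), (1,1), (1,2), (2,0), (2,1), (2,2)) is [[-18, 6, -18, 18, -6, 18, 30, -18, 30], [1, -9, 1, -1, 9, -1, -19, 27, -19]].
There the 2×2 minor on rows i ∈ {0, 1}, columns (j,k) ∈ {(0,0), (0,1)} is det [[-18, 6], [1, -9]] = 156 ≠ 0, so this unfolding has rank ≥ 2; CP rank is at least every unfolding rank, so rank(T) ≥ 2. (This is only a lower bound: in general the CP rank may exceed every unfolding rank, so we still need to exhibit 2 rank-1 terms summing to T.)
Upper bound — finding two terms. Write S_k = T[:,:,k] for the frontal slices: S₀ = [[-18, 18, 30], [1, -1, -19]], S₁ = [[6, -6, -18], [-9, 9, 27]], S₂ = [[-18, 18, 30], [1, -1, -19]].
If T = a₁ ⊗ b₁ ⊗ c₁ + a₂ ⊗ b₂ ⊗ c₂ then each S_k = c₁[k]·a₁b₁ᵀ + c₂[k]·a₂b₂ᵀ. S₀ and S₁ are linearly independent, so a₁b₁ᵀ and a₂b₂ᵀ must span the same plane of matrices: they are the rank-1 matrices of the form x·S₀ + y·S₁.
The 2×2 minor of x·S₀ + y·S₁ on rows {0,1}, columns {0,2} is 312·x² − 312·xy = 312·(x − y)(x), vanishing at (x:y) = (1:1) and (0:1).
M₁ = S₀ + S₁ = [[-12, 12, 12], [-8, 8, 8]] = (-4)·[3, 2][1, -1, -1]ᵀ and M₂ = S₁ = [[6, -6, -18], [-9, 9, 27]] = 3·[2, -3][1, -1, -3]ᵀ, so take a₁ = [3, 2], b₁ = [1, -1, -1], a₂ = [2, -3], b₂ = [1, -1, -3].
Each slice is an integer combination of E₁ = a₁b₁ᵀ and E₂ = a₂b₂ᵀ: S₀ = −4·E₁ − 3·E₂, S₁ = 3·E₂, S₂ = −4·E₁ − 3·E₂; reading off coefficients, c₁ = [-4, 0, -4] and c₂ = [-3, 3, -3].
Hence T = [3, 2] ⊗ [1, -1, -1] ⊗ [-4, 0, -4] + [2, -3] ⊗ [1, -1, -3] ⊗ [-3, 3, -3], so rank(T) ≤ 2.
These bounds meet, so rank(T) = 2.
Check entry T[1,2,1] = 27: (2)·(-1)·(0) + (-3)·(-3)·(3) = 27.

2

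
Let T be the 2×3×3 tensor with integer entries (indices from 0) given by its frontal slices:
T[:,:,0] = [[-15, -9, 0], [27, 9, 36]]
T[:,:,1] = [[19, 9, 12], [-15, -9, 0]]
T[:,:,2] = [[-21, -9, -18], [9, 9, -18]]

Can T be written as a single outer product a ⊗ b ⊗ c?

The mode-3 unfolding of T (rows indexed by k, columns by (i,j) = (0,0), (0,1), (0,2), (1,0), (1,1), (1,2)) is [[-15, -9, 0, 27, 9, 36], [19, 9, 12, -15, -9, 0], [-21, -9, -18, 9, 9, -18]].
There the 2×2 minor on rows k ∈ {0, 1}, columns (i,j) ∈ {(0,0), (0,1)} is det [[-15, -9], [19, 9]] = 36 ≠ 0, so this unfolding has rank ≥ 2; CP rank is at least every unfolding rank, so rank(T) ≥ 2.
In particular rank(T) ≥ 2 > 1, so T is not rank-1.

No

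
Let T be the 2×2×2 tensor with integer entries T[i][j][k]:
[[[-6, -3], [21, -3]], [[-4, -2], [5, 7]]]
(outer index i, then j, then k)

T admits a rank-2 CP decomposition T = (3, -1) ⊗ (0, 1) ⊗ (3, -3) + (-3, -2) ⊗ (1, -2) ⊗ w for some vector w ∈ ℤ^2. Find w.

w = (2, 1)

Subtract the known terms from T to get the rank-1 residual R = (-3, -2) ⊗ (1, -2) ⊗ w, so R[i,j,k] = a[i]·b[j]·w[k]. Pick indices with nonzero a[0]·b[0] = (-3)·(1) = -3. Only the fibre through (0,0,·) is needed: R[0,0,:] = T[0,0,:] − Σₗ aₗ[0]bₗ[0]cₗ = [-6, -3] − (3)·(0)·(3, -3) = [-6, -3]. Then w[k] = R[0,0,k] / -3 for each k, giving w = [-6, -3] / -3 = (2, 1).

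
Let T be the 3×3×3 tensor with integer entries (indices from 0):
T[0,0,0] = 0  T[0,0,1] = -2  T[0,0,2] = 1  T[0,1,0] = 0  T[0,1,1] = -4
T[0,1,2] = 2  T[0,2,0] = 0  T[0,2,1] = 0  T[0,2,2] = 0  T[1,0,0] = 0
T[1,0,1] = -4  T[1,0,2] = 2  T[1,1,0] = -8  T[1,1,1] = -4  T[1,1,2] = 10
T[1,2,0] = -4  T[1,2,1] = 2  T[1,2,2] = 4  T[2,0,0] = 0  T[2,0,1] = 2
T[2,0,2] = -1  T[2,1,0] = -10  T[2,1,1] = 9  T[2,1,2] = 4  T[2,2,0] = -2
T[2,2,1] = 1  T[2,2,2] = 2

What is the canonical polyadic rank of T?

Lower bound: the mode-3 unfolding of T (rows indexed by k, columns by (i,j) = (0,0), (0,1), (0,2), (1,0), (1,1), (1,2), (2,0), (2,1), (2,2)) is [[0, 0, 0, 0, -8, -4, 0, -10, -2], [-2, -4, 0, -4, -4, 2, 2, 9, 1], [1, 2, 0, 2, 10, 4, -1, 4, 2]].
There the 3×3 minor on rows k ∈ {0, 1, 2}, columns (i,j) ∈ {(0,0), (1,1), (1,2)} is det [[0, -8, -4], [-2, -4, 2], [1, 10, 4]] = -16 ≠ 0, so this unfolding has rank ≥ 3; CP rank is at least every unfolding rank, so rank(T) ≥ 3. (This is only a lower bound: in general the CP rank may exceed every unfolding rank, so we still need to exhibit 3 rank-1 terms summing to T.)
Upper bound: T is a sum of 3 rank-1 terms, T = [0, 1, 2] ⊗ [0, 1, 0] ⊗ [-4, 2, 2] + [0, 2, 1] ⊗ [0, 1, 1] ⊗ [-2, 1, 2] + [1, 2, -1] ⊗ [1, 2, 0] ⊗ [0, -2, 1] (written with every a and b primitive with positive leading entry and the scale carried by c; CP decompositions are not unique, and this one is verified by expanding entrywise), so rank(T) ≤ 3.
These bounds meet, so rank(T) = 3.
Check entry T[0,2,2] = 0: (0)·(0)·(2) + (0)·(1)·(2) + (1)·(0)·(1) = 0.

3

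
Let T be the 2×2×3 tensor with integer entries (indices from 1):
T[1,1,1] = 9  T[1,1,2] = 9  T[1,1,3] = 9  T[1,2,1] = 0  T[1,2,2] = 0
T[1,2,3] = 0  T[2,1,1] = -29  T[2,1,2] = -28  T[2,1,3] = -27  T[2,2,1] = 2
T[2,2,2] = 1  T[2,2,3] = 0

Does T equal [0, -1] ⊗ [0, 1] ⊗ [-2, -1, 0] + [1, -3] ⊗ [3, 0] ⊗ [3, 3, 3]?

Reconstruct entry (2,1,1) from the claimed factors: Σₗ aₗ[2]bₗ[1]cₗ[1] = (-1)·(0)·(-2) + (-3)·(3)·(3) = -27, but T[2,1,1] = -29. The claim is false.

No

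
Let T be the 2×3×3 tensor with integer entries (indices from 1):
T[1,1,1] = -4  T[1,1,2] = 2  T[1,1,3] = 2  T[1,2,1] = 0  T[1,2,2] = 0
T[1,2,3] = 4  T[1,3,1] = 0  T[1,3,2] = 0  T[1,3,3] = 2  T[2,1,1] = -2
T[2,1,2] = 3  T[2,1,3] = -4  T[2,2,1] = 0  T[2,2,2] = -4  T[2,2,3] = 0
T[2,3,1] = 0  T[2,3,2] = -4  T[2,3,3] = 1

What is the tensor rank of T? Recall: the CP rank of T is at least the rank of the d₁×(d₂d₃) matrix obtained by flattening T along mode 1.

Lower bound: the mode-2 unfolding of T (rows indexed by j, columns by (i,k) = (1,1), (1,2), (1,3), (2,1), (2,2), (2,3)) is [[-4, 2, 2, -2, 3, -4], [0, 0, 4, 0, -4, 0], [0, 0, 2, 0, -4, 1]].
There the 3×3 minor on rows j ∈ {1, 2, 3}, columns (i,k) ∈ {(1,1), (1,3), (2,2)} is det [[-4, 2, 3], [0, 4, -4], [0, 2, -4]] = 32 ≠ 0, so this unfolding has rank ≥ 3; CP rank is at least every unfolding rank, so rank(T) ≥ 3. (Unfolding ranks only ever bound the CP rank from below — rank(T) can be strictly larger than all of them — so the matching upper bound has to come from an explicit 3-term decomposition.)
Upper bound: T is a sum of 3 rank-1 terms, T = (0, 1) ⊗ (1, -2, -2) ⊗ (0, 2, -1) + (2, -1) ⊗ (2, 2, 1) ⊗ (0, 0, 1) + (2, 1) ⊗ (1, 0, 0) ⊗ (-2, 1, -1) (written with every a and b primitive with positive leading entry and the scale carried by c; CP decompositions are not unique, and this one is verified by expanding entrywise), so rank(T) ≤ 3.
These bounds meet, so rank(T) = 3.

3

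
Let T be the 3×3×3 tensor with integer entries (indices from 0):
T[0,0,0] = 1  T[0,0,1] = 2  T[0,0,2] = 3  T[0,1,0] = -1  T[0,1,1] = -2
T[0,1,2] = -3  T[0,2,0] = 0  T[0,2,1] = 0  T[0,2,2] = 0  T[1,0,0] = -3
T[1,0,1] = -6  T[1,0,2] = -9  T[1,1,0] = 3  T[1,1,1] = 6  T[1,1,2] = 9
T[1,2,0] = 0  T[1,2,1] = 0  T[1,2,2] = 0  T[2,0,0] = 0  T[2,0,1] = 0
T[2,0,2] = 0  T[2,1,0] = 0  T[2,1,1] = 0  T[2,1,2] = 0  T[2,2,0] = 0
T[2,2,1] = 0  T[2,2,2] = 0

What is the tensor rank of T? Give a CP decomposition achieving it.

Lower bound: T ≠ 0 (e.g. T[0,0,0] = 1), so rank(T) ≥ 1.
Upper bound: if T = a ∘ b ∘ c then every fibre of T is a multiple of the corresponding factor, so read the factors off the fibres through the nonzero entry T[0,0,0] = 1.
The mode-1 fibre T[:,0,0] = [1, -3, 0] gives a = (1, -3, 0) (primitive direction); the mode-2 fibre T[0,:,0] = [1, -1, 0] gives b = (1, -1, 0); then c[k] = T[0,0,k] / (a[0]·b[0]) = [1, 2, 3] / 1 = (1, 2, 3).
Expanding (1, -3, 0) ∘ (1, -1, 0) ∘ (1, 2, 3) reproduces all 27 entries of T, so T = (1, -3, 0) ∘ (1, -1, 0) ∘ (1, 2, 3) and rank(T) ≤ 1.
These bounds meet, so rank(T) = 1.
Check entry T[2,2,2] = 0: (0)·(0)·(3) = 0.

rank(T) = 1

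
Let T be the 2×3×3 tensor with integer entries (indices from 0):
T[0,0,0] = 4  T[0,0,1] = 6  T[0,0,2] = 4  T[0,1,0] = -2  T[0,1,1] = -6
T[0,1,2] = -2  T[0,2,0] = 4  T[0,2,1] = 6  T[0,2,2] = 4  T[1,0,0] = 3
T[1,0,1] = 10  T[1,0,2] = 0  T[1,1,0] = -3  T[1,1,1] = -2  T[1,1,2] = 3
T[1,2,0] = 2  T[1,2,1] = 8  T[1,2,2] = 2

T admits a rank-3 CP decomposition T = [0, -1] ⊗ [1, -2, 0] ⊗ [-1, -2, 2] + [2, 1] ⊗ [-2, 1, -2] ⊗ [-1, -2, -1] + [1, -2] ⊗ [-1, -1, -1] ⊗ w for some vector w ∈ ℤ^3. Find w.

Subtract the known terms from T to get the rank-1 residual R = [1, -2] ⊗ [-1, -1, -1] ⊗ w, so R[i,j,k] = a[i]·b[j]·w[k]. Pick indices with nonzero a[0]·b[0] = (1)·(-1) = -1. Only the fibre through (0,0,·) is needed: R[0,0,:] = T[0,0,:] − Σₗ aₗ[0]bₗ[0]cₗ = [4, 6, 4] − (0)·(1)·[-1, -2, 2] − (2)·(-2)·[-1, -2, -1] = [0, -2, 0]. Then w[k] = R[0,0,k] / -1 for each k, giving w = [0, -2, 0] / -1 = [0, 2, 0].

w = [0, 2, 0]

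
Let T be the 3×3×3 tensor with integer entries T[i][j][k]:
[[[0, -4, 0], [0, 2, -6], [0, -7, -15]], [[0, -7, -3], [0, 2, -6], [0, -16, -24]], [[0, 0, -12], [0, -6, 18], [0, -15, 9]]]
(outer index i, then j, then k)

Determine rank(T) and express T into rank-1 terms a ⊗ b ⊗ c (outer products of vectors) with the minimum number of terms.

Lower bound: the mode-3 unfolding of T (rows indexed by k, columns by (i,j) = (0,0), (0,1), (0,2), (1,0), (1,1), (1,2), (2,0), (2,1), (2,2)) is [[0, 0, 0, 0, 0, 0, 0, 0, 0], [-4, 2, -7, -7, 2, -16, 0, -6, -15], [0, -6, -15, -3, -6, -24, -12, 18, 9]].
There the 2×2 minor on rows k ∈ {1, 2}, columns (i,j) ∈ {(0,0), (0,1)} is det [[-4, 2], [0, -6]] = 24 ≠ 0, so this unfolding has rank ≥ 2; CP rank is at least every unfolding rank, so rank(T) ≥ 2. (Unfolding ranks only ever bound the CP rank from below — rank(T) can be strictly larger than all of them — so the matching upper bound has to come from an explicit 2-term decomposition.)
Upper bound — finding two terms. Write S_k = T[:,:,k] for the frontal slices: S₀ = [[0, 0, 0], [0, 0, 0], [0, 0, 0]], S₁ = [[-4, 2, -7], [-7, 2, -16], [0, -6, -15]], S₂ = [[0, -6, -15], [-3, -6, -24], [-12, 18, 9]].
If T = a₁ ⊗ b₁ ⊗ c₁ + a₂ ⊗ b₂ ⊗ c₂ then each S_k = c₁[k]·a₁b₁ᵀ + c₂[k]·a₂b₂ᵀ. S₁ and S₂ are linearly independent, so a₁b₁ᵀ and a₂b₂ᵀ must span the same plane of matrices: they are the rank-1 matrices of the form x·S₁ + y·S₂.
The 2×2 minor of x·S₁ + y·S₂ on rows {0,1}, columns {0,1} is 6·x² − 12·xy − 18·y² = 6·(x − 3·y)(x + y), vanishing at (x:y) = (3:1) and (1:-1).
M₁ = 3·S₁ + S₂ = [[-12, 0, -36], [-24, 0, -72], [-12, 0, -36]] = (-12)·[1, 2, 1][1, 0, 3]ᵀ and M₂ = S₁ − S₂ = [[-4, 8, 8], [-4, 8, 8], [12, -24, -24]] = (-4)·[1, 1, -3][1, -2, -2]ᵀ, so take a₁ = [1, 2, 1], b₁ = [1, 0, 3], a₂ = [1, 1, -3], b₂ = [1, -2, -2].
Each slice is an integer combination of E₁ = a₁b₁ᵀ and E₂ = a₂b₂ᵀ: S₀ = 0, S₁ = −3·E₁ − E₂, S₂ = −3·E₁ + 3·E₂; reading off coefficients, c₁ = [0, -3, -3] and c₂ = [0, -1, 3].
Hence T = [1, 2, 1] ⊗ [1, 0, 3] ⊗ [0, -3, -3] + [1, 1, -3] ⊗ [1, -2, -2] ⊗ [0, -1, 3], so rank(T) ≤ 2.
These bounds meet, so rank(T) = 2.
Check entry T[0,0,0] = 0: (1)·(1)·(0) + (1)·(1)·(0) = 0.

rank(T) = 2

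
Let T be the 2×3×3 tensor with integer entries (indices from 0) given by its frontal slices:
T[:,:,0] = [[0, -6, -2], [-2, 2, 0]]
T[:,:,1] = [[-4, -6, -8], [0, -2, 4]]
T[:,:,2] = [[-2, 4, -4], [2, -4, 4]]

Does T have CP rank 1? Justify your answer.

No

The mode-3 unfolding of T (rows indexed by k, columns by (i,j) = (0,0), (0,1), (0,2), (1,0), (1,1), (1,2)) is [[0, -6, -2, -2, 2, 0], [-4, -6, -8, 0, -2, 4], [-2, 4, -4, 2, -4, 4]].
There the 3×3 minor on rows k ∈ {0, 1, 2}, columns (i,j) ∈ {(0,0), (0,1), (0,2)} is det [[0, -6, -2], [-4, -6, -8], [-2, 4, -4]] = 56 ≠ 0, so this unfolding has rank ≥ 3; CP rank is at least every unfolding rank, so rank(T) ≥ 3.
In particular rank(T) ≥ 3 > 1, so T is not rank-1.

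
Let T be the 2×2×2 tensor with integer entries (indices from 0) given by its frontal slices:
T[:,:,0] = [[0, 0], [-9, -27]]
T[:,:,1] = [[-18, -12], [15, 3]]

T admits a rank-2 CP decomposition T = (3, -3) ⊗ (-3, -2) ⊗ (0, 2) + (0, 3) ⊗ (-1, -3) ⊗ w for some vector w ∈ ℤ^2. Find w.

w = (3, 1)

Subtract the known terms from T to get the rank-1 residual R = (0, 3) ⊗ (-1, -3) ⊗ w, so R[i,j,k] = a[i]·b[j]·w[k]. Pick indices with nonzero a[1]·b[0] = (3)·(-1) = -3. Only the fibre through (1,0,·) is needed: R[1,0,:] = T[1,0,:] − Σₗ aₗ[1]bₗ[0]cₗ = [-9, 15] − (-3)·(-3)·(0, 2) = [-9, -3]. Then w[k] = R[1,0,k] / -3 for each k, giving w = [-9, -3] / -3 = (3, 1).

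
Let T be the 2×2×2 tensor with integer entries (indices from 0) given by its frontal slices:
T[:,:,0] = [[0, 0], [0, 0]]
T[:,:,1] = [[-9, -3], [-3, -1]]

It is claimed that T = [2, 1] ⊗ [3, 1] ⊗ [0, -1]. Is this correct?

Reconstruct entry (0,0,1) from the claimed factors: Σₗ aₗ[0]bₗ[0]cₗ[1] = (2)·(3)·(-1) = -6, but T[0,0,1] = -9. The claim is false.

No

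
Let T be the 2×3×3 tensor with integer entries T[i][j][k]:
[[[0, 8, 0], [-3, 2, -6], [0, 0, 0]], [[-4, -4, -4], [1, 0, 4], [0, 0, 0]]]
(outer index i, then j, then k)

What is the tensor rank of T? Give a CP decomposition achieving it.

rank(T) = 3

Lower bound: the mode-3 unfolding of T (rows indexed by k, columns by (i,j) = (0,0), (0,1), (0,2), (1,0), (1,1), (1,2)) is [[0, -3, 0, -4, 1, 0], [8, 2, 0, -4, 0, 0], [0, -6, 0, -4, 4, 0]].
There the 3×3 minor on rows k ∈ {0, 1, 2}, columns (i,j) ∈ {(0,0), (0,1), (1,0)} is det [[0, -3, -4], [8, 2, -4], [0, -6, -4]] = 96 ≠ 0, so this unfolding has rank ≥ 3; CP rank is at least every unfolding rank, so rank(T) ≥ 3. (Unfolding ranks only ever bound the CP rank from below — rank(T) can be strictly larger than all of them — so the matching upper bound has to come from an explicit 3-term decomposition.)
Upper bound: T is a sum of 3 rank-1 terms, T = [1, -1] ∘ [0, 1, 0] ∘ [1, 2, -2] + [1, -1] ∘ [2, -1, 0] ∘ [2, 2, 2] + [1, 0] ∘ [2, 1, 0] ∘ [-2, 2, -2] (written with every a and b primitive with positive leading entry and the scale carried by c; CP decompositions are not unique, and this one is verified by expanding entrywise), so rank(T) ≤ 3.
These bounds meet, so rank(T) = 3.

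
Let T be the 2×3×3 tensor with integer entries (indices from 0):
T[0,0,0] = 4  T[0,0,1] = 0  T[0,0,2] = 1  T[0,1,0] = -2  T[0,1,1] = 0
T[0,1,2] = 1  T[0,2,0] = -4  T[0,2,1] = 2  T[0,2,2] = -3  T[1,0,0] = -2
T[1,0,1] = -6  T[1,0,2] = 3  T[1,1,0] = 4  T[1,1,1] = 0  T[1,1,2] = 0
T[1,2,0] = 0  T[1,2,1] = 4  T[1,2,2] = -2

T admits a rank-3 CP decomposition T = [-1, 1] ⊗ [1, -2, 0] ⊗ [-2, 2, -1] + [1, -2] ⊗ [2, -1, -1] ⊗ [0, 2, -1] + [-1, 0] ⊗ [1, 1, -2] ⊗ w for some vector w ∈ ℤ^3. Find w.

Subtract the known terms from T to get the rank-1 residual R = [-1, 0] ⊗ [1, 1, -2] ⊗ w, so R[i,j,k] = a[i]·b[j]·w[k]. Pick indices with nonzero a[0]·b[0] = (-1)·(1) = -1. Only the fibre through (0,0,·) is needed: R[0,0,:] = T[0,0,:] − Σₗ aₗ[0]bₗ[0]cₗ = [4, 0, 1] − (-1)·(1)·[-2, 2, -1] − (1)·(2)·[0, 2, -1] = [2, -2, 2]. Then w[k] = R[0,0,k] / -1 for each k, giving w = [2, -2, 2] / -1 = [-2, 2, -2].

w = [-2, 2, -2]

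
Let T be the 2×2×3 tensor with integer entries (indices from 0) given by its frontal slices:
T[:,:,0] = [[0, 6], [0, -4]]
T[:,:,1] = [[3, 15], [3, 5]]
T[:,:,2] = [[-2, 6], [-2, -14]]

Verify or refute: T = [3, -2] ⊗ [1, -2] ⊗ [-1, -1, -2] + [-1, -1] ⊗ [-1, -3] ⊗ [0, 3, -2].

Reconstruct entry (0,0,0) from the claimed factors: Σₗ aₗ[0]bₗ[0]cₗ[0] = (3)·(1)·(-1) + (-1)·(-1)·(0) = -3, but T[0,0,0] = 0. The claim is false.

No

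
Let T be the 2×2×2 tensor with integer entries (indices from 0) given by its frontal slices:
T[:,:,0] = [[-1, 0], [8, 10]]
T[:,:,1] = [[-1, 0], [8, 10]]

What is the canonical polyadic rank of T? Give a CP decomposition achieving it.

rank(T) = 2

Lower bound: the mode-2 unfolding of T (rows indexed by j, columns by (i,k) = (0,0), (0,1), (1,0), (1,1)) is [[-1, -1, 8, 8], [0, 0, 10, 10]].
There the 2×2 minor on rows j ∈ {0, 1}, columns (i,k) ∈ {(0,0), (1,0)} is det [[-1, 8], [0, 10]] = -10 ≠ 0, so this unfolding has rank ≥ 2; CP rank is at least every unfolding rank, so rank(T) ≥ 2. (Unfolding ranks only ever bound the CP rank from below — rank(T) can be strictly larger than all of them — so the matching upper bound has to come from an explicit 2-term decomposition.)
Upper bound — finding two terms. Every mode-3 slice of T is a multiple of one matrix: T[:,:,k] = c[k]·M with c = [1, 1] and M = [[-1, 0], [8, 10]] (rows indexed by i, columns by j). So it suffices to write M as a sum of two rank-1 matrices.
Splitting M by its rows (i = 0, 1), M = [1, 0][-1, 0]ᵀ + [0, 1][8, 10]ᵀ.
Hence T = [1, 0] ⊗ [-1, 0] ⊗ [1, 1] + [0, 1] ⊗ [8, 10] ⊗ [1, 1], so rank(T) ≤ 2.
These bounds meet, so rank(T) = 2.
Check entry T[1,0,0] = 8: (0)·(-1)·(1) + (1)·(8)·(1) = 8.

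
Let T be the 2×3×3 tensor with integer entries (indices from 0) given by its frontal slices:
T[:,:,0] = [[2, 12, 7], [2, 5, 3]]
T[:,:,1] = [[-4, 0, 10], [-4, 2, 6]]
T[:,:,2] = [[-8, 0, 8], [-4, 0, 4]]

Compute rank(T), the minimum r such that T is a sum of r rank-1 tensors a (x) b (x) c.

3

Lower bound: the mode-2 unfolding of T (rows indexed by j, columns by (i,k) = (0,0), (0,1), (0,2), (1,0), (1,1), (1,2)) is [[2, -4, -8, 2, -4, -4], [12, 0, 0, 5, 2, 0], [7, 10, 8, 3, 6, 4]].
There the 3×3 minor on rows j ∈ {0, 1, 2}, columns (i,k) ∈ {(0,0), (0,1), (0,2)} is det [[2, -4, -8], [12, 0, 0], [7, 10, 8]] = -576 ≠ 0, so this unfolding has rank ≥ 3; CP rank is at least every unfolding rank, so rank(T) ≥ 3. (Flattening ranks never certify an upper bound on CP rank; for that we must actually write T with 3 rank-1 terms.)
Upper bound: T is a sum of 3 rank-1 terms, T = [1, 0] (x) [2, -2, -1] (x) [-1, 2, 0] + [2, 1] (x) [0, 1, 1] (x) [4, 4, 2] + [2, 1] (x) [2, 1, -1] (x) [1, -2, -2] (written with every a and b primitive with positive leading entry and the scale carried by c; CP decompositions are not unique, and this one is verified by expanding entrywise), so rank(T) ≤ 3.
These bounds meet, so rank(T) = 3.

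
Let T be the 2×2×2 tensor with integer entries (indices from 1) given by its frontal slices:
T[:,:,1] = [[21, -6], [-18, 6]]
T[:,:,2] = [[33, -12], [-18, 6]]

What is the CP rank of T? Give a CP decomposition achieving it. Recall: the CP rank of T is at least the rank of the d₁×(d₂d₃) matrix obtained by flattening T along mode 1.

rank(T) = 2

Lower bound: the mode-1 unfolding of T (rows indexed by i, columns by (j,k) = (1,1), (1,2), (2,1), (2,2)) is [[21, 33, -6, -12], [-18, -18, 6, 6]].
There the 2×2 minor on rows i ∈ {1, 2}, columns (j,k) ∈ {(1,1), (1,2)} is det [[21, 33], [-18, -18]] = 216 ≠ 0, so this unfolding has rank ≥ 2; CP rank is at least every unfolding rank, so rank(T) ≥ 2. (Flattening ranks never certify an upper bound on CP rank; for that we must actually write T with 2 rank-1 terms.)
Upper bound — finding two terms. Write S_k = T[:,:,k] for the frontal slices: S₁ = [[21, -6], [-18, 6]], S₂ = [[33, -12], [-18, 6]].
If T = a₁ (x) b₁ (x) c₁ + a₂ (x) b₂ (x) c₂ then each S_k = c₁[k]·a₁b₁ᵀ + c₂[k]·a₂b₂ᵀ. S₁ and S₂ are linearly independent, so a₁b₁ᵀ and a₂b₂ᵀ must span the same plane of matrices: they are the rank-1 matrices of the form x·S₁ + y·S₂.
det(x·S₁ + y·S₂) is 18·x² − 18·y² = 18·(x − y)(x + y), vanishing at (x:y) = (1:1) and (1:-1).
M₁ = S₁ + S₂ = [[54, -18], [-36, 12]] = 6·[3, -2][3, -1]ᵀ and M₂ = S₁ − S₂ = [[-12, 6], [0, 0]] = (-6)·[1, 0][2, -1]ᵀ, so take a₁ = [3, -2], b₁ = [3, -1], a₂ = [1, 0], b₂ = [2, -1].
Each slice is an integer combination of E₁ = a₁b₁ᵀ and E₂ = a₂b₂ᵀ: S₁ = 3·E₁ − 3·E₂, S₂ = 3·E₁ + 3·E₂; reading off coefficients, c₁ = [3, 3] and c₂ = [-3, 3].
Hence T = [3, -2] (x) [3, -1] (x) [3, 3] + [1, 0] (x) [2, -1] (x) [-3, 3], so rank(T) ≤ 2.
These bounds meet, so rank(T) = 2.
Check entry T[1,1,1] = 21: (3)·(3)·(3) + (1)·(2)·(-3) = 21.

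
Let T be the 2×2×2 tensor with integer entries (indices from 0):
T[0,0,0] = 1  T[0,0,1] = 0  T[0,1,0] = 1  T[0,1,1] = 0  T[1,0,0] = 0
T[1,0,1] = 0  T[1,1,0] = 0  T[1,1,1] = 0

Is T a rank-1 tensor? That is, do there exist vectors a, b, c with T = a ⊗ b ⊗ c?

If T = a ⊗ b ⊗ c then every fibre of T is a multiple of the corresponding factor, so read the factors off the fibres through the nonzero entry T[0,0,0] = 1.
The mode-1 fibre T[:,0,0] = [1, 0] gives a = [1, 0] (primitive direction); the mode-2 fibre T[0,:,0] = [1, 1] gives b = [1, 1]; then c[k] = T[0,0,k] / (a[0]·b[0]) = [1, 0] / 1 = [1, 0].
Expanding [1, 0] ⊗ [1, 1] ⊗ [1, 0] reproduces all 8 entries of T, so T = [1, 0] ⊗ [1, 1] ⊗ [1, 0] and rank(T) ≤ 1.
Equivalently every frontal slice T[:,:,k] is c[k] times the rank-1 matrix [1, 0] ⊗ [1, 1]. So T has rank 1 (it is nonzero).

Yes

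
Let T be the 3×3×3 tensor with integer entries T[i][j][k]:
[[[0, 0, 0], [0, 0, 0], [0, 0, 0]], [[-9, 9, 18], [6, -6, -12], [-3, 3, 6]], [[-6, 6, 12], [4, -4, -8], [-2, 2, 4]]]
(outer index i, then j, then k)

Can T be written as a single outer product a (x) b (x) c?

If T = a (x) b (x) c then every fibre of T is a multiple of the corresponding factor, so read the factors off the fibres through the nonzero entry T[1,0,0] = -9.
The mode-1 fibre T[:,0,0] = [0, -9, -6] gives a = (0, 3, 2) (primitive direction); the mode-2 fibre T[1,:,0] = [-9, 6, -3] gives b = (3, -2, 1); then c[k] = T[1,0,k] / (a[1]·b[0]) = [-9, 9, 18] / 9 = (-1, 1, 2).
Expanding (0, 3, 2) (x) (3, -2, 1) (x) (-1, 1, 2) reproduces all 27 entries of T, so T = (0, 3, 2) (x) (3, -2, 1) (x) (-1, 1, 2) and rank(T) ≤ 1.
Equivalently every frontal slice T[:,:,k] is c[k] times the rank-1 matrix (0, 3, 2) (x) (3, -2, 1). So T has rank 1 (it is nonzero).

Yes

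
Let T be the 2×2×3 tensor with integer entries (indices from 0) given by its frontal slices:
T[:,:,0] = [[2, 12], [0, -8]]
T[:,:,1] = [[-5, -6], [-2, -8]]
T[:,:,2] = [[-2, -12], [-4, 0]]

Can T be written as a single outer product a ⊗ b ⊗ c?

The mode-3 unfolding of T (rows indexed by k, columns by (i,j) = (0,0), (0,1), (1,0), (1,1)) is [[2, 12, 0, -8], [-5, -6, -2, -8], [-2, -12, -4, 0]].
There the 3×3 minor on rows k ∈ {0, 1, 2}, columns (i,j) ∈ {(0,0), (0,1), (1,0)} is det [[2, 12, 0], [-5, -6, -2], [-2, -12, -4]] = -192 ≠ 0, so this unfolding has rank ≥ 3; CP rank is at least every unfolding rank, so rank(T) ≥ 3.
In particular rank(T) ≥ 3 > 1, so T is not rank-1.

No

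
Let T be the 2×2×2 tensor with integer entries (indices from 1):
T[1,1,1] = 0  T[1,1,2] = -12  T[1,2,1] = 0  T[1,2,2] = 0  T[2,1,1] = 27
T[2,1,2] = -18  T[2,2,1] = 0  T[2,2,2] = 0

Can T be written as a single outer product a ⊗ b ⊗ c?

The mode-3 unfolding of T (rows indexed by k, columns by (i,j) = (1,1), (1,2), (2,1), (2,2)) is [[0, 0, 27, 0], [-12, 0, -18, 0]].
There the 2×2 minor on rows k ∈ {1, 2}, columns (i,j) ∈ {(1,1), (2,1)} is det [[0, 27], [-12, -18]] = 324 ≠ 0, so this unfolding has rank ≥ 2; CP rank is at least every unfolding rank, so rank(T) ≥ 2.
In particular rank(T) ≥ 2 > 1, so T is not rank-1.

No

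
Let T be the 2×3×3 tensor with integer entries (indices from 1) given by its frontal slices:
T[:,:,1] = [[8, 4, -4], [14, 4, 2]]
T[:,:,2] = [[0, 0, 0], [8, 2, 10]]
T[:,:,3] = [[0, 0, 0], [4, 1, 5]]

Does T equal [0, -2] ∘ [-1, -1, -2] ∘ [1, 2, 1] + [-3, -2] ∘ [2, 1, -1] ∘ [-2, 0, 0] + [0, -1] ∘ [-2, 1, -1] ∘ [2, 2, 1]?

Reconstruct entry (1,1,1) from the claimed factors: Σₗ aₗ[1]bₗ[1]cₗ[1] = (0)·(-1)·(1) + (-3)·(2)·(-2) + (0)·(-2)·(2) = 12, but T[1,1,1] = 8. The claim is false.

No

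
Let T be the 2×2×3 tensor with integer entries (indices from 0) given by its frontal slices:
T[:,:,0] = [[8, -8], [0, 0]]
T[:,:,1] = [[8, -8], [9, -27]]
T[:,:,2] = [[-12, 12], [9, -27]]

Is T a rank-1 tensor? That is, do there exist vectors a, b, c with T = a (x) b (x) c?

The mode-3 unfolding of T (rows indexed by k, columns by (i,j) = (0,0), (0,1), (1,0), (1,1)) is [[8, -8, 0, 0], [8, -8, 9, -27], [-12, 12, 9, -27]].
There the 2×2 minor on rows k ∈ {0, 1}, columns (i,j) ∈ {(0,0), (1,0)} is det [[8, 0], [8, 9]] = 72 ≠ 0, so this unfolding has rank ≥ 2; CP rank is at least every unfolding rank, so rank(T) ≥ 2.
In particular rank(T) ≥ 2 > 1, so T is not rank-1.

No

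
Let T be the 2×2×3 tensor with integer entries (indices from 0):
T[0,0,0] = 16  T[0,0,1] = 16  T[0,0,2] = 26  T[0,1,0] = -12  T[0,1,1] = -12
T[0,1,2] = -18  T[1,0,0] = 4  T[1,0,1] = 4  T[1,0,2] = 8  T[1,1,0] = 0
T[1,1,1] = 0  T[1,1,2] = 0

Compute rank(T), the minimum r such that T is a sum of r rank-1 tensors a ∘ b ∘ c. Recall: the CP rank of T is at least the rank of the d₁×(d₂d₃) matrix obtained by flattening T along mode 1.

2

Lower bound: in the mode-2 unfolding of T (rows indexed by j, columns by (i,k)) the 2×2 minor on rows j ∈ {0, 1}, columns (i,k) ∈ {(0,0), (0,2)} is det [[16, 26], [-12, -18]] = 24 ≠ 0, so that unfolding has rank ≥ 2 and hence rank(T) ≥ 2 (CP rank is at least every unfolding rank, though it can be larger).
Upper bound: with S_k = T[:,:,k], the two rank-1 terms a₁b₁ᵀ, a₂b₂ᵀ are the rank-1 members of the pencil x·S₀ + y·S₂.
det(x·S₀ + y·S₂) is 48·x² + 168·xy + 144·y² = 24·(2·x + 3·y)(x + 2·y), vanishing at (x:y) = (3:-2) and (2:-1).
M₁ = 3·S₀ − 2·S₂ = [[-4, 0], [-4, 0]] = (-4)·(1, 1)(1, 0)ᵀ and M₂ = 2·S₀ − S₂ = [[6, -6], [0, 0]] = 6·(1, 0)(1, -1)ᵀ, so take a₁ = (1, 1), b₁ = (1, 0), a₂ = (1, 0), b₂ = (1, -1).
Each slice is an integer combination of E₁ = a₁b₁ᵀ and E₂ = a₂b₂ᵀ: S₀ = 4·E₁ + 12·E₂, S₁ = 4·E₁ + 12·E₂, S₂ = 8·E₁ + 18·E₂; reading off coefficients, c₁ = (4, 4, 8) and c₂ = (12, 12, 18).
Hence T = (1, 1) ∘ (1, 0) ∘ (4, 4, 8) + (1, 0) ∘ (1, -1) ∘ (12, 12, 18), so rank(T) ≤ 2.
These bounds meet, so rank(T) = 2.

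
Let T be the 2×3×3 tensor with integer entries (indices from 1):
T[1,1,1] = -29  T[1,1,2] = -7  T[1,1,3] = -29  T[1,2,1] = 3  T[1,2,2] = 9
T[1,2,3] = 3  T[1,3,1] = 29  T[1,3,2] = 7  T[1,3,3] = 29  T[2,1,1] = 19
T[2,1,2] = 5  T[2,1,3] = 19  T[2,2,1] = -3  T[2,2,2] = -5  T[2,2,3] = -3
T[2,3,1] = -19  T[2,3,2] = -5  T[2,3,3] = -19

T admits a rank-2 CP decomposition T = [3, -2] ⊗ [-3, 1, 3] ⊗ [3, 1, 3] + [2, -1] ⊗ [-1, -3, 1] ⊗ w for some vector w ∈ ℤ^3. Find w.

Subtract the known terms from T to get the rank-1 residual R = [2, -1] ⊗ [-1, -3, 1] ⊗ w, so R[i,j,k] = a[i]·b[j]·w[k]. Pick indices with nonzero a[1]·b[1] = (2)·(-1) = -2. Only the fibre through (1,1,·) is needed: R[1,1,:] = T[1,1,:] − Σₗ aₗ[1]bₗ[1]cₗ = [-29, -7, -29] − (3)·(-3)·[3, 1, 3] = [-2, 2, -2]. Then w[k] = R[1,1,k] / -2 for each k, giving w = [-2, 2, -2] / -2 = [1, -1, 1].

w = [1, -1, 1]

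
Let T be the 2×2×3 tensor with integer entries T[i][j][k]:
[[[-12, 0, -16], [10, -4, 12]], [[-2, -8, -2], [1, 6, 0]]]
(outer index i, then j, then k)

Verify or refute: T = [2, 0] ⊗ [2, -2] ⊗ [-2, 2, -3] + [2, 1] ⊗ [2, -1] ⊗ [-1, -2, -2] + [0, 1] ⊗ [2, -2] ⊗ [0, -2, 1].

No

Reconstruct entry (0,0,2) from the claimed factors: Σₗ aₗ[0]bₗ[0]cₗ[2] = (2)·(2)·(-3) + (2)·(2)·(-2) + (0)·(2)·(1) = -20, but T[0,0,2] = -16. The claim is false.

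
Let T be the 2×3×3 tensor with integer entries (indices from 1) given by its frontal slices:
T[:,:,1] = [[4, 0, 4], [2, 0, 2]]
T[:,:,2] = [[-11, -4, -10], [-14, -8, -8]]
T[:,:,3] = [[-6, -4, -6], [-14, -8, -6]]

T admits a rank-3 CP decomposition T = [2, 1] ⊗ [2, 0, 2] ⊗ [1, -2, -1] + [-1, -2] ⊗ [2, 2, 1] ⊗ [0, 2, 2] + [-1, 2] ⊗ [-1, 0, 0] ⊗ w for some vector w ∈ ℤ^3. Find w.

w = [0, 1, 2]

Subtract the known terms from T to get the rank-1 residual R = [-1, 2] ⊗ [-1, 0, 0] ⊗ w, so R[i,j,k] = a[i]·b[j]·w[k]. Pick indices with nonzero a[1]·b[1] = (-1)·(-1) = 1. Only the fibre through (1,1,·) is needed: R[1,1,:] = T[1,1,:] − Σₗ aₗ[1]bₗ[1]cₗ = [4, -11, -6] − (2)·(2)·[1, -2, -1] − (-1)·(2)·[0, 2, 2] = [0, 1, 2]. Then w[k] = R[1,1,k] / 1 for each k, giving w = [0, 1, 2] / 1 = [0, 1, 2].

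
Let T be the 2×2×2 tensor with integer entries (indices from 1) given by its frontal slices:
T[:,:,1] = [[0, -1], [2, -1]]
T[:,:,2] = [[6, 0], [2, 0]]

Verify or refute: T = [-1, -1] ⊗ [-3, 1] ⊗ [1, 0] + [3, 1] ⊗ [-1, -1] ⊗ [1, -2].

Reconstruct entry (1,2,1) from the claimed factors: Σₗ aₗ[1]bₗ[2]cₗ[1] = (-1)·(1)·(1) + (3)·(-1)·(1) = -4, but T[1,2,1] = -1. The claim is false.

No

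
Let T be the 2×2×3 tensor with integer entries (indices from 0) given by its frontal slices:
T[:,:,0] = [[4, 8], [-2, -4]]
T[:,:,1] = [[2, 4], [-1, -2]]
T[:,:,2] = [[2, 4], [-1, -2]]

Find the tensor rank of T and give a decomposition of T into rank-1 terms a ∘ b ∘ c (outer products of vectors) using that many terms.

Lower bound: T ≠ 0 (e.g. T[0,0,0] = 4), so rank(T) ≥ 1.
Upper bound: the mode-1 fibre T[:,0,0] = [4, -2] gives a = [2, -1] (primitive direction); the mode-2 fibre T[0,:,0] = [4, 8] gives b = [1, 2]; then c[k] = T[0,0,k] / (a[0]·b[0]) = [4, 2, 2] / 2 = [2, 1, 1].
Expanding [2, -1] ∘ [1, 2] ∘ [2, 1, 1] reproduces all 12 entries of T, so T = [2, -1] ∘ [1, 2] ∘ [2, 1, 1] and rank(T) ≤ 1.
These bounds meet, so rank(T) = 1.

rank(T) = 1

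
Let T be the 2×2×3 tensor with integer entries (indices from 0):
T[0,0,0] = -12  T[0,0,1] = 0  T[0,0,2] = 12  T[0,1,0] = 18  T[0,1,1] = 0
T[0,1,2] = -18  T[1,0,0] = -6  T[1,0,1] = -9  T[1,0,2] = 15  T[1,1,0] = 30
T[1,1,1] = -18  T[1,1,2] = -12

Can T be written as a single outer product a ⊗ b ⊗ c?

No

The mode-2 unfolding of T (rows indexed by j, columns by (i,k) = (0,0), (0,1), (0,2), (1,0), (1,1), (1,2)) is [[-12, 0, 12, -6, -9, 15], [18, 0, -18, 30, -18, -12]].
There the 2×2 minor on rows j ∈ {0, 1}, columns (i,k) ∈ {(0,0), (1,0)} is det [[-12, -6], [18, 30]] = -252 ≠ 0, so this unfolding has rank ≥ 2; CP rank is at least every unfolding rank, so rank(T) ≥ 2.
In particular rank(T) ≥ 2 > 1, so T is not rank-1.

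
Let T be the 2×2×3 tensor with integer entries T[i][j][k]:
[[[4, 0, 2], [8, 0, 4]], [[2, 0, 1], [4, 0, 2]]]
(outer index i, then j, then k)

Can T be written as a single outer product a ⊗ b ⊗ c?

Yes

If T = a ⊗ b ⊗ c then every fibre of T is a multiple of the corresponding factor, so read the factors off the fibres through the nonzero entry T[0,0,0] = 4.
The mode-1 fibre T[:,0,0] = [4, 2] gives a = [2, 1] (primitive direction); the mode-2 fibre T[0,:,0] = [4, 8] gives b = [1, 2]; then c[k] = T[0,0,k] / (a[0]·b[0]) = [4, 0, 2] / 2 = [2, 0, 1].
Expanding [2, 1] ⊗ [1, 2] ⊗ [2, 0, 1] reproduces all 12 entries of T, so T = [2, 1] ⊗ [1, 2] ⊗ [2, 0, 1] and rank(T) ≤ 1.
Equivalently every frontal slice T[:,:,k] is c[k] times the rank-1 matrix [2, 1] ⊗ [1, 2]. So T has rank 1 (it is nonzero).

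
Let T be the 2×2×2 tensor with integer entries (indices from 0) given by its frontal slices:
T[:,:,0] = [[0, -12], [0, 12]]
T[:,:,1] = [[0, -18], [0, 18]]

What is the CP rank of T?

1

Lower bound: T ≠ 0 (e.g. T[0,1,0] = -12), so rank(T) ≥ 1.
Upper bound: if T = a ⊗ b ⊗ c then every fibre of T is a multiple of the corresponding factor, so read the factors off the fibres through the nonzero entry T[0,1,0] = -12.
The mode-1 fibre T[:,1,0] = [-12, 12] gives a = [1, -1] (primitive direction); the mode-2 fibre T[0,:,0] = [0, -12] gives b = [0, 1]; then c[k] = T[0,1,k] / (a[0]·b[1]) = [-12, -18] / 1 = [-12, -18].
Expanding [1, -1] ⊗ [0, 1] ⊗ [-12, -18] reproduces all 8 entries of T, so T = [1, -1] ⊗ [0, 1] ⊗ [-12, -18] and rank(T) ≤ 1.
These bounds meet, so rank(T) = 1.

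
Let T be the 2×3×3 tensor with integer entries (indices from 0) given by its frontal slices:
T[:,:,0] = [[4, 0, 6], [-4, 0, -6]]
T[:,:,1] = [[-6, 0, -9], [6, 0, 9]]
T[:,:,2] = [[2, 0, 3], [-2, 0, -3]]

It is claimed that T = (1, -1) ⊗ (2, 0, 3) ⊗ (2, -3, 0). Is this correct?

Reconstruct entry (0,0,2) from the claimed factors: Σₗ aₗ[0]bₗ[0]cₗ[2] = (1)·(2)·(0) = 0, but T[0,0,2] = 2. The claim is false.

No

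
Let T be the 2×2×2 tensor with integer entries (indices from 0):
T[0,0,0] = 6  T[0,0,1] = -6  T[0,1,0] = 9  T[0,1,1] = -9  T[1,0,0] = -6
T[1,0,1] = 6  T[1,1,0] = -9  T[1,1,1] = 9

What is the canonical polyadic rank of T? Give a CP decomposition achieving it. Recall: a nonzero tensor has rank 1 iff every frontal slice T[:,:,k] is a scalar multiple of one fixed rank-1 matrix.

Lower bound: T ≠ 0 (e.g. T[0,0,0] = 6), so rank(T) ≥ 1.
Upper bound: the mode-1 fibre T[:,0,0] = [6, -6] gives a = [1, -1] (primitive direction); the mode-2 fibre T[0,:,0] = [6, 9] gives b = [2, 3]; then c[k] = T[0,0,k] / (a[0]·b[0]) = [6, -6] / 2 = [3, -3].
Expanding [1, -1] ⊗ [2, 3] ⊗ [3, -3] reproduces all 8 entries of T, so T = [1, -1] ⊗ [2, 3] ⊗ [3, -3] and rank(T) ≤ 1.
These bounds meet, so rank(T) = 1.

rank(T) = 1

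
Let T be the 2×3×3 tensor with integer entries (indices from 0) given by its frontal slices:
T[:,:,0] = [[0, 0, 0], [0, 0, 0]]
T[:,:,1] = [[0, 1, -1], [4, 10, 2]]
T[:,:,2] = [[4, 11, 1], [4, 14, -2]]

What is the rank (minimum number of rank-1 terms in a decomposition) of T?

2

Lower bound: the mode-3 unfolding of T (rows indexed by k, columns by (i,j) = (0,0), (0,1), (0,2), (1,0), (1,1), (1,2)) is [[0, 0, 0, 0, 0, 0], [0, 1, -1, 4, 10, 2], [4, 11, 1, 4, 14, -2]].
There the 2×2 minor on rows k ∈ {1, 2}, columns (i,j) ∈ {(0,0), (0,1)} is det [[0, 1], [4, 11]] = -4 ≠ 0, so this unfolding has rank ≥ 2; CP rank is at least every unfolding rank, so rank(T) ≥ 2. (Flattening ranks never certify an upper bound on CP rank; for that we must actually write T with 2 rank-1 terms.)
Upper bound — finding two terms. Write S_k = T[:,:,k] for the frontal slices: S₀ = [[0, 0, 0], [0, 0, 0]], S₁ = [[0, 1, -1], [4, 10, 2]], S₂ = [[4, 11, 1], [4, 14, -2]].
If T = a₁ ⊗ b₁ ⊗ c₁ + a₂ ⊗ b₂ ⊗ c₂ then each S_k = c₁[k]·a₁b₁ᵀ + c₂[k]·a₂b₂ᵀ. S₁ and S₂ are linearly independent, so a₁b₁ᵀ and a₂b₂ᵀ must span the same plane of matrices: they are the rank-1 matrices of the form x·S₁ + y·S₂.
The 2×2 minor of x·S₁ + y·S₂ on rows {0,1}, columns {0,1} is −4·x² − 8·xy + 12·y² = (-4)·(x + 3·y)(x − y), vanishing at (x:y) = (3:-1) and (1:1).
M₁ = 3·S₁ − S₂ = [[-4, -8, -4], [8, 16, 8]] = (-4)·[1, -2][1, 2, 1]ᵀ and M₂ = S₁ + S₂ = [[4, 12, 0], [8, 24, 0]] = 4·[1, 2][1, 3, 0]ᵀ, so take a₁ = [1, -2], b₁ = [1, 2, 1], a₂ = [1, 2], b₂ = [1, 3, 0].
Each slice is an integer combination of E₁ = a₁b₁ᵀ and E₂ = a₂b₂ᵀ: S₀ = 0, S₁ = −E₁ + E₂, S₂ = E₁ + 3·E₂; reading off coefficients, c₁ = [0, -1, 1] and c₂ = [0, 1, 3].
Hence T = [1, -2] ⊗ [1, 2, 1] ⊗ [0, -1, 1] + [1, 2] ⊗ [1, 3, 0] ⊗ [0, 1, 3], so rank(T) ≤ 2.
These bounds meet, so rank(T) = 2.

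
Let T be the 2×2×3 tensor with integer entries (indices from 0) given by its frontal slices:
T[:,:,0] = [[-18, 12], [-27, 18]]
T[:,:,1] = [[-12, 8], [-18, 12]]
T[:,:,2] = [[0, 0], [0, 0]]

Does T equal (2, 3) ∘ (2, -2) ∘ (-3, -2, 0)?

Reconstruct entry (0,0,0) from the claimed factors: Σₗ aₗ[0]bₗ[0]cₗ[0] = (2)·(2)·(-3) = -12, but T[0,0,0] = -18. The claim is false.

No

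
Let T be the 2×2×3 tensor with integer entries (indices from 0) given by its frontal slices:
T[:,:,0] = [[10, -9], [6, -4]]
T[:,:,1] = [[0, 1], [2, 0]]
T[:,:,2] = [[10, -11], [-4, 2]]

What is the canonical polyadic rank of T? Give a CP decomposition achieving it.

Lower bound: the mode-3 unfolding of T (rows indexed by k, columns by (i,j) = (0,0), (0,1), (1,0), (1,1)) is [[10, -9, 6, -4], [0, 1, 2, 0], [10, -11, -4, 2]].
There the 3×3 minor on rows k ∈ {0, 1, 2}, columns (i,j) ∈ {(0,0), (0,1), (1,0)} is det [[10, -9, 6], [0, 1, 2], [10, -11, -4]] = -60 ≠ 0, so this unfolding has rank ≥ 3; CP rank is at least every unfolding rank, so rank(T) ≥ 3. (Flattening ranks never certify an upper bound on CP rank; for that we must actually write T with 3 rank-1 terms.)
Upper bound: T is a sum of 3 rank-1 terms, T = [1, 1] ⊗ [1, -1] ⊗ [4, -2, 4] + [1, 2] ⊗ [2, -1] ⊗ [1, 1, -1] + [2, -1] ⊗ [1, -1] ⊗ [2, 0, 4] (one valid choice — decompositions are not unique — normalised so each a, b is primitive with positive first nonzero entry; check it by expanding all entries), so rank(T) ≤ 3.
These bounds meet, so rank(T) = 3.

rank(T) = 3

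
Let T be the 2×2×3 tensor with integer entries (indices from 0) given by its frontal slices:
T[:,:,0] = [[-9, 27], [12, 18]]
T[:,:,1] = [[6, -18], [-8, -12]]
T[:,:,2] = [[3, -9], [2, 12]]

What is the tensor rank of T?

2

Lower bound: the mode-3 unfolding of T (rows indexed by k, columns by (i,j) = (0,0), (0,1), (1,0), (1,1)) is [[-9, 27, 12, 18], [6, -18, -8, -12], [3, -9, 2, 12]].
There the 2×2 minor on rows k ∈ {0, 2}, columns (i,j) ∈ {(0,0), (1,0)} is det [[-9, 12], [3, 2]] = -54 ≠ 0, so this unfolding has rank ≥ 2; CP rank is at least every unfolding rank, so rank(T) ≥ 2. (This is only a lower bound: in general the CP rank may exceed every unfolding rank, so we still need to exhibit 2 rank-1 terms summing to T.)
Upper bound — finding two terms. Write S_k = T[:,:,k] for the frontal slices: S₀ = [[-9, 27], [12, 18]], S₁ = [[6, -18], [-8, -12]], S₂ = [[3, -9], [2, 12]].
If T = a₁ (x) b₁ (x) c₁ + a₂ (x) b₂ (x) c₂ then each S_k = c₁[k]·a₁b₁ᵀ + c₂[k]·a₂b₂ᵀ. S₀ and S₂ are linearly independent, so a₁b₁ᵀ and a₂b₂ᵀ must span the same plane of matrices: they are the rank-1 matrices of the form x·S₀ + y·S₂.
det(x·S₀ + y·S₂) is −486·x² + 54·y² = (-54)·(3·x − y)(3·x + y), vanishing at (x:y) = (1:3) and (1:-3).
M₁ = S₀ + 3·S₂ = [[0, 0], [18, 54]] = 18·(0, 1)(1, 3)ᵀ and M₂ = S₀ − 3·S₂ = [[-18, 54], [6, -18]] = (-6)·(3, -1)(1, -3)ᵀ, so take a₁ = (0, 1), b₁ = (1, 3), a₂ = (3, -1), b₂ = (1, -3).
Each slice is an integer combination of E₁ = a₁b₁ᵀ and E₂ = a₂b₂ᵀ: S₀ = 9·E₁ − 3·E₂, S₁ = −6·E₁ + 2·E₂, S₂ = 3·E₁ + E₂; reading off coefficients, c₁ = (9, -6, 3) and c₂ = (-3, 2, 1).
Hence T = (0, 1) (x) (1, 3) (x) (9, -6, 3) + (3, -1) (x) (1, -3) (x) (-3, 2, 1), so rank(T) ≤ 2.
These bounds meet, so rank(T) = 2.
Check entry T[0,0,0] = -9: (0)·(1)·(9) + (3)·(1)·(-3) = -9.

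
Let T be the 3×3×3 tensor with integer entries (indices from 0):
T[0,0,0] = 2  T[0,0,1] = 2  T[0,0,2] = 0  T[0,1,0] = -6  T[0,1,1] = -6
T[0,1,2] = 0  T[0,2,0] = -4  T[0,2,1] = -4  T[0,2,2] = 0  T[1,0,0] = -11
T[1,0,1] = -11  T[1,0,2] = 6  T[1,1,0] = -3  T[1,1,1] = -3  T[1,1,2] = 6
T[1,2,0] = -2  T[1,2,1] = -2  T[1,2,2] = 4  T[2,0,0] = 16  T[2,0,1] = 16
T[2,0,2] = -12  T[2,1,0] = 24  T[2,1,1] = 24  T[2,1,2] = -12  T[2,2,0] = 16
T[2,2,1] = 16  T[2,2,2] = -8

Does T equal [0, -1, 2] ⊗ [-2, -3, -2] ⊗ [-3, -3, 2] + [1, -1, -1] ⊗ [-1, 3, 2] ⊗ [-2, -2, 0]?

No

Reconstruct entry (1,0,0) from the claimed factors: Σₗ aₗ[1]bₗ[0]cₗ[0] = (-1)·(-2)·(-3) + (-1)·(-1)·(-2) = -8, but T[1,0,0] = -11. The claim is false.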